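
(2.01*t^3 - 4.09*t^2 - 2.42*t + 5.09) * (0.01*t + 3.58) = 0.0201*t^4 + 7.1549*t^3 - 14.6664*t^2 - 8.6127*t + 18.2222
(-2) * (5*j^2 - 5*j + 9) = -10*j^2 + 10*j - 18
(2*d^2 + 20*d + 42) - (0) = 2*d^2 + 20*d + 42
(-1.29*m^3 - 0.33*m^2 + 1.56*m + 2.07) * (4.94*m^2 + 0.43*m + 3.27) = -6.3726*m^5 - 2.1849*m^4 + 3.3462*m^3 + 9.8175*m^2 + 5.9913*m + 6.7689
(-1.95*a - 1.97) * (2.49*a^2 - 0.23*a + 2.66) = -4.8555*a^3 - 4.4568*a^2 - 4.7339*a - 5.2402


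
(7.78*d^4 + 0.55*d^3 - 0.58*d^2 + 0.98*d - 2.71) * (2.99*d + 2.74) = 23.2622*d^5 + 22.9617*d^4 - 0.2272*d^3 + 1.341*d^2 - 5.4177*d - 7.4254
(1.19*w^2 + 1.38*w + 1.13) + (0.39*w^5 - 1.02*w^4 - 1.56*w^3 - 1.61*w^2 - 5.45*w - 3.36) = 0.39*w^5 - 1.02*w^4 - 1.56*w^3 - 0.42*w^2 - 4.07*w - 2.23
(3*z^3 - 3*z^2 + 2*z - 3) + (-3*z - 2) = 3*z^3 - 3*z^2 - z - 5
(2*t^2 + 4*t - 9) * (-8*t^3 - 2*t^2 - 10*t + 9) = -16*t^5 - 36*t^4 + 44*t^3 - 4*t^2 + 126*t - 81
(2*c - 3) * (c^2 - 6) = 2*c^3 - 3*c^2 - 12*c + 18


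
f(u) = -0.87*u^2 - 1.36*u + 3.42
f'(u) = -1.74*u - 1.36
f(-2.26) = 2.05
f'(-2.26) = 2.57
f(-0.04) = 3.47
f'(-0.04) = -1.29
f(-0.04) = 3.47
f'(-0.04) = -1.29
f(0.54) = 2.43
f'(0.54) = -2.30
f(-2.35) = 1.81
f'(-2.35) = 2.73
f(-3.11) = -0.77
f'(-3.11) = 4.05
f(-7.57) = -36.14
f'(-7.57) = 11.81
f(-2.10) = 2.44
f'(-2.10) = 2.29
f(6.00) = -36.06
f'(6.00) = -11.80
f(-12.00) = -105.54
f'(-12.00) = 19.52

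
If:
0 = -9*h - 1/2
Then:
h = -1/18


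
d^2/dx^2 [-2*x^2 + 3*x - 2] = -4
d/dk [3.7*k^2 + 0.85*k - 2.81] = 7.4*k + 0.85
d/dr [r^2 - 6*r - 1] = 2*r - 6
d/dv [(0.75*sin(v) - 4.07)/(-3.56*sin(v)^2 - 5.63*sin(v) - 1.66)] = (2.67*sin(v)^2 - 28.9784*sin(v) - 24.1591)*cos(v)/(12.6736*sin(v)^4 + 40.0856*sin(v)^3 + 43.5161*sin(v)^2 + 18.6916*sin(v) + 2.7556)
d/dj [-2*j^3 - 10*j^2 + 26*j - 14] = -6*j^2 - 20*j + 26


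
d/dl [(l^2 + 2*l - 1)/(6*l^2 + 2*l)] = (-5*l^2 + 6*l + 1)/(2*l^2*(9*l^2 + 6*l + 1))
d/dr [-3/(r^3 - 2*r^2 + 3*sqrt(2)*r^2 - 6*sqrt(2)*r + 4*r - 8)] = 3*(3*r^2 - 4*r + 6*sqrt(2)*r - 6*sqrt(2) + 4)/(r^3 - 2*r^2 + 3*sqrt(2)*r^2 - 6*sqrt(2)*r + 4*r - 8)^2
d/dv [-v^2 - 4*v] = -2*v - 4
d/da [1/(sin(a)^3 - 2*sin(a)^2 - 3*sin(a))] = (4/tan(a) + 3*cos(a)^3/sin(a)^2)/((sin(a) - 3)^2*(sin(a) + 1)^2)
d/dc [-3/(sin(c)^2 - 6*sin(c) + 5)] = 6*(sin(c) - 3)*cos(c)/(sin(c)^2 - 6*sin(c) + 5)^2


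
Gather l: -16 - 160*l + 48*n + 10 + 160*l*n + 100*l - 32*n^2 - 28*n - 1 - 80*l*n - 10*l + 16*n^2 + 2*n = l*(80*n - 70) - 16*n^2 + 22*n - 7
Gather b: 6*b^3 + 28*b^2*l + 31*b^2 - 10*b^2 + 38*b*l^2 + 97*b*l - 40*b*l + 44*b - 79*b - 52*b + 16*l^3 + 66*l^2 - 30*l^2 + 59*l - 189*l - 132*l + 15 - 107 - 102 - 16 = 6*b^3 + b^2*(28*l + 21) + b*(38*l^2 + 57*l - 87) + 16*l^3 + 36*l^2 - 262*l - 210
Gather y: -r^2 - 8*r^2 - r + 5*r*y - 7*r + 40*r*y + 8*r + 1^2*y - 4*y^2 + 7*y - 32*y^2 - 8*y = -9*r^2 + 45*r*y - 36*y^2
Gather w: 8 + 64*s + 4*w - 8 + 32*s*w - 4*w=32*s*w + 64*s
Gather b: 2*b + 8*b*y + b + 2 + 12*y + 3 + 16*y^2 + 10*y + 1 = b*(8*y + 3) + 16*y^2 + 22*y + 6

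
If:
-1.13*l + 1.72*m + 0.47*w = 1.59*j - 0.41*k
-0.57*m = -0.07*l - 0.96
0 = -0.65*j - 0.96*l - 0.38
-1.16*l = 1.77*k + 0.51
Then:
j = 0.597977945225977*w + 4.13336059346268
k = 0.265345674847214*w + 1.80541071531948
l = -0.404880900413422*w - 3.19446290182369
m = 1.29190806468832 - 0.0497222158402448*w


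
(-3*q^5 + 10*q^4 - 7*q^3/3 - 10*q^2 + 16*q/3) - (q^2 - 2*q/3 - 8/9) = -3*q^5 + 10*q^4 - 7*q^3/3 - 11*q^2 + 6*q + 8/9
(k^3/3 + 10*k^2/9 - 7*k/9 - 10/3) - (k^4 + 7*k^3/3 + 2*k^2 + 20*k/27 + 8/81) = -k^4 - 2*k^3 - 8*k^2/9 - 41*k/27 - 278/81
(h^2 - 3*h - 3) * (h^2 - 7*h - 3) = h^4 - 10*h^3 + 15*h^2 + 30*h + 9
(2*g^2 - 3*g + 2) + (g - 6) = 2*g^2 - 2*g - 4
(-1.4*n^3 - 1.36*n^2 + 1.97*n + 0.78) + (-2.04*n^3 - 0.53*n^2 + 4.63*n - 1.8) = -3.44*n^3 - 1.89*n^2 + 6.6*n - 1.02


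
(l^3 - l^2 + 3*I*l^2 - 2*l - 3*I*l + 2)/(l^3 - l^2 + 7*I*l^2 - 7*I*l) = (l^2 + 3*I*l - 2)/(l*(l + 7*I))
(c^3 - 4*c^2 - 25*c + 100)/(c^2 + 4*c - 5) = (c^2 - 9*c + 20)/(c - 1)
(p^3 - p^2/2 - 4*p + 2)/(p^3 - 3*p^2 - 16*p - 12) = (p^2 - 5*p/2 + 1)/(p^2 - 5*p - 6)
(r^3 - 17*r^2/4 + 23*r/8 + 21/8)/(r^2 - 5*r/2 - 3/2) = r - 7/4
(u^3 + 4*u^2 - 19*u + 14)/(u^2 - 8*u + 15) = (u^3 + 4*u^2 - 19*u + 14)/(u^2 - 8*u + 15)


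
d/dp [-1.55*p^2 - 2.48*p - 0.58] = -3.1*p - 2.48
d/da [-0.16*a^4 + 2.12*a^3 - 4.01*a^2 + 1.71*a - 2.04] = -0.64*a^3 + 6.36*a^2 - 8.02*a + 1.71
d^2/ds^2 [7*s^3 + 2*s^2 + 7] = 42*s + 4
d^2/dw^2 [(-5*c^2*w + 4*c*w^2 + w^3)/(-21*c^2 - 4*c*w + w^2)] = c^2*(4368*c^3 + 2016*c^2*w + 1008*c*w^2 + 96*w^3)/(-9261*c^6 - 5292*c^5*w + 315*c^4*w^2 + 440*c^3*w^3 - 15*c^2*w^4 - 12*c*w^5 + w^6)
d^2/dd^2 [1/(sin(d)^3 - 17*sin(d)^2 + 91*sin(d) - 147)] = (-9*sin(d)^4 + 61*sin(d)^3 - 31*sin(d)^2 - 377*sin(d) + 236)/((sin(d) - 7)^4*(sin(d) - 3)^3)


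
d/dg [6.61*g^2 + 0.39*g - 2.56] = 13.22*g + 0.39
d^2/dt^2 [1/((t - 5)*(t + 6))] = 2*((t - 5)^2 + (t - 5)*(t + 6) + (t + 6)^2)/((t - 5)^3*(t + 6)^3)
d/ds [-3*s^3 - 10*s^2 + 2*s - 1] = -9*s^2 - 20*s + 2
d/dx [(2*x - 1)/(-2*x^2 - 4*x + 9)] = 2*(2*x^2 - 2*x + 7)/(4*x^4 + 16*x^3 - 20*x^2 - 72*x + 81)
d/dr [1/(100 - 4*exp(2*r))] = exp(2*r)/(2*(exp(2*r) - 25)^2)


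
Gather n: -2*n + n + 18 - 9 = 9 - n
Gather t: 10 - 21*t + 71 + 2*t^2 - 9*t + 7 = 2*t^2 - 30*t + 88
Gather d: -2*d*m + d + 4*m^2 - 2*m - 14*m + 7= d*(1 - 2*m) + 4*m^2 - 16*m + 7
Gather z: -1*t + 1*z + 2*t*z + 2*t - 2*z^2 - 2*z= t - 2*z^2 + z*(2*t - 1)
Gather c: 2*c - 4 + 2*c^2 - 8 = 2*c^2 + 2*c - 12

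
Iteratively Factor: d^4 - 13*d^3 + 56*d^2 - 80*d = (d)*(d^3 - 13*d^2 + 56*d - 80) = d*(d - 4)*(d^2 - 9*d + 20) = d*(d - 5)*(d - 4)*(d - 4)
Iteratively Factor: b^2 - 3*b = (b - 3)*(b)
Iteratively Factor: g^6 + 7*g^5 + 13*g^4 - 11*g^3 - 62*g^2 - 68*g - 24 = (g - 2)*(g^5 + 9*g^4 + 31*g^3 + 51*g^2 + 40*g + 12) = (g - 2)*(g + 1)*(g^4 + 8*g^3 + 23*g^2 + 28*g + 12) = (g - 2)*(g + 1)*(g + 2)*(g^3 + 6*g^2 + 11*g + 6) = (g - 2)*(g + 1)^2*(g + 2)*(g^2 + 5*g + 6) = (g - 2)*(g + 1)^2*(g + 2)^2*(g + 3)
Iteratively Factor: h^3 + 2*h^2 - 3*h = (h)*(h^2 + 2*h - 3) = h*(h - 1)*(h + 3)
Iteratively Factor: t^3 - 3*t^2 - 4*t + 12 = (t + 2)*(t^2 - 5*t + 6) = (t - 3)*(t + 2)*(t - 2)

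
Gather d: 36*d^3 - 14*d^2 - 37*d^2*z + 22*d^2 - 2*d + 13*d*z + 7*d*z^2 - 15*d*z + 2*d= 36*d^3 + d^2*(8 - 37*z) + d*(7*z^2 - 2*z)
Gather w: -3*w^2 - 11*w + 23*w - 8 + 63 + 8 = -3*w^2 + 12*w + 63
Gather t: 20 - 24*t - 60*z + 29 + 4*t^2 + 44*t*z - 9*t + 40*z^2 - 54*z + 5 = 4*t^2 + t*(44*z - 33) + 40*z^2 - 114*z + 54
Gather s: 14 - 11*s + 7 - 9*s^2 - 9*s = -9*s^2 - 20*s + 21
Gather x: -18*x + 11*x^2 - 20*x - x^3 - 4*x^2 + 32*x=-x^3 + 7*x^2 - 6*x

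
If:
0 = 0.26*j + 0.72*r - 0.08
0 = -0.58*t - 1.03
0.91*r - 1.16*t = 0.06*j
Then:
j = 5.56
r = -1.90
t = -1.78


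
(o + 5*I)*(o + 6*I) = o^2 + 11*I*o - 30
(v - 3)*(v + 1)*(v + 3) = v^3 + v^2 - 9*v - 9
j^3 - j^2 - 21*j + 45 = (j - 3)^2*(j + 5)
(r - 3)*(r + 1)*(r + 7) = r^3 + 5*r^2 - 17*r - 21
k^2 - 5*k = k*(k - 5)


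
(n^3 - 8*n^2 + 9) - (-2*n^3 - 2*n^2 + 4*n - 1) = 3*n^3 - 6*n^2 - 4*n + 10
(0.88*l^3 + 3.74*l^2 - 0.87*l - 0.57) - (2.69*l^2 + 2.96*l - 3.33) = 0.88*l^3 + 1.05*l^2 - 3.83*l + 2.76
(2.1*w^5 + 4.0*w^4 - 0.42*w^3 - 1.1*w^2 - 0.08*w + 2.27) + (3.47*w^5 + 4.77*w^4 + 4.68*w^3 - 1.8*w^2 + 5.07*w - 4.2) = 5.57*w^5 + 8.77*w^4 + 4.26*w^3 - 2.9*w^2 + 4.99*w - 1.93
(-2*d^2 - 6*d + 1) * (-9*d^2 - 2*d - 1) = 18*d^4 + 58*d^3 + 5*d^2 + 4*d - 1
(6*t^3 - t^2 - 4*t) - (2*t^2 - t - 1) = 6*t^3 - 3*t^2 - 3*t + 1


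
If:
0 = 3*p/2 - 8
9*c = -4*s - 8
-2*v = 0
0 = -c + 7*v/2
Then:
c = 0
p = 16/3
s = -2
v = 0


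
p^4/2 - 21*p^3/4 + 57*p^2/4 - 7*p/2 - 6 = (p/2 + 1/4)*(p - 6)*(p - 4)*(p - 1)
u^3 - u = u*(u - 1)*(u + 1)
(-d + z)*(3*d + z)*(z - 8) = -3*d^2*z + 24*d^2 + 2*d*z^2 - 16*d*z + z^3 - 8*z^2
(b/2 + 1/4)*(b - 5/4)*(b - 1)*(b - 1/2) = b^4/2 - 9*b^3/8 + b^2/2 + 9*b/32 - 5/32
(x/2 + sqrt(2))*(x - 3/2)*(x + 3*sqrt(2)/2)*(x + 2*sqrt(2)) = x^4/2 - 3*x^3/4 + 11*sqrt(2)*x^3/4 - 33*sqrt(2)*x^2/8 + 10*x^2 - 15*x + 6*sqrt(2)*x - 9*sqrt(2)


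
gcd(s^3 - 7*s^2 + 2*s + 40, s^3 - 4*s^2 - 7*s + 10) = s^2 - 3*s - 10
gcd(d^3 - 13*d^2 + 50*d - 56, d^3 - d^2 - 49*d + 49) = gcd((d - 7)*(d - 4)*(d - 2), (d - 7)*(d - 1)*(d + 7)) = d - 7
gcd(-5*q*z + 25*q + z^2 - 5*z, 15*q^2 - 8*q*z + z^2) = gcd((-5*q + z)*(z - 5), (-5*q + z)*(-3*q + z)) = -5*q + z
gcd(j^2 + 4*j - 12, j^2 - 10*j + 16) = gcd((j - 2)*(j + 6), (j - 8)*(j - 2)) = j - 2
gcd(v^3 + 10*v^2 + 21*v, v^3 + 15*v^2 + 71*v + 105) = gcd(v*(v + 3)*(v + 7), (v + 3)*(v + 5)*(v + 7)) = v^2 + 10*v + 21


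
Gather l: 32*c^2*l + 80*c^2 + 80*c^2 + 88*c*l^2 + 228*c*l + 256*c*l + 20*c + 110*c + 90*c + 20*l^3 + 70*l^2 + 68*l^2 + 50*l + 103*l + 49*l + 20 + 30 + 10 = 160*c^2 + 220*c + 20*l^3 + l^2*(88*c + 138) + l*(32*c^2 + 484*c + 202) + 60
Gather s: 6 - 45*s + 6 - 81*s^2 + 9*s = -81*s^2 - 36*s + 12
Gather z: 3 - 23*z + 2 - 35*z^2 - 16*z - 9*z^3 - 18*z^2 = -9*z^3 - 53*z^2 - 39*z + 5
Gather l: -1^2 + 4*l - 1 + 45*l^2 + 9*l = 45*l^2 + 13*l - 2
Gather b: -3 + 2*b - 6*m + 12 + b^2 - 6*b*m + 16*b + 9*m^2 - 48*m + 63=b^2 + b*(18 - 6*m) + 9*m^2 - 54*m + 72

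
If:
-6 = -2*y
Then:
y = 3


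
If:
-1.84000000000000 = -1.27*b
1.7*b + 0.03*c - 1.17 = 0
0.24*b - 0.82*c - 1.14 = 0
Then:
No Solution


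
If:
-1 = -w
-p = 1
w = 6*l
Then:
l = 1/6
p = -1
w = 1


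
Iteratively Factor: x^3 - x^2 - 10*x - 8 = (x - 4)*(x^2 + 3*x + 2) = (x - 4)*(x + 1)*(x + 2)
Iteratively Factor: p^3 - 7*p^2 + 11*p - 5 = (p - 1)*(p^2 - 6*p + 5) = (p - 5)*(p - 1)*(p - 1)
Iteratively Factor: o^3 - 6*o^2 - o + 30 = (o - 5)*(o^2 - o - 6) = (o - 5)*(o - 3)*(o + 2)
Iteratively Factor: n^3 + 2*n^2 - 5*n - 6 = (n + 1)*(n^2 + n - 6) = (n + 1)*(n + 3)*(n - 2)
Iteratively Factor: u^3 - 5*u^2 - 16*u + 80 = (u + 4)*(u^2 - 9*u + 20) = (u - 5)*(u + 4)*(u - 4)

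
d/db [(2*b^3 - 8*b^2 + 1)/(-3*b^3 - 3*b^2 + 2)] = b*(-30*b^3 + 21*b - 26)/(9*b^6 + 18*b^5 + 9*b^4 - 12*b^3 - 12*b^2 + 4)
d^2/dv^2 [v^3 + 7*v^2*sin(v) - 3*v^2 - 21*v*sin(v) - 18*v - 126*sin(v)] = -7*v^2*sin(v) + 21*v*sin(v) + 28*v*cos(v) + 6*v + 140*sin(v) - 42*cos(v) - 6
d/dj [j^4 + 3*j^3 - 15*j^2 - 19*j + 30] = 4*j^3 + 9*j^2 - 30*j - 19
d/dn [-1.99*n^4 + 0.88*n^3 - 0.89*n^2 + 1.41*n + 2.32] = -7.96*n^3 + 2.64*n^2 - 1.78*n + 1.41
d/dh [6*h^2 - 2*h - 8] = 12*h - 2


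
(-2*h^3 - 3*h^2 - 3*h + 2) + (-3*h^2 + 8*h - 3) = -2*h^3 - 6*h^2 + 5*h - 1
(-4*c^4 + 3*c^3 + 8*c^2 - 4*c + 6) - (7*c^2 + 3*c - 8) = -4*c^4 + 3*c^3 + c^2 - 7*c + 14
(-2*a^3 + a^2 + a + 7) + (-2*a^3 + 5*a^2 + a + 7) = -4*a^3 + 6*a^2 + 2*a + 14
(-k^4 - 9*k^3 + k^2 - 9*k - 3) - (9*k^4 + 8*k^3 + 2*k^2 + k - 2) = -10*k^4 - 17*k^3 - k^2 - 10*k - 1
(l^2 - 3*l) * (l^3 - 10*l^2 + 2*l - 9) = l^5 - 13*l^4 + 32*l^3 - 15*l^2 + 27*l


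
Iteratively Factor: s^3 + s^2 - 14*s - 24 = (s + 3)*(s^2 - 2*s - 8) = (s - 4)*(s + 3)*(s + 2)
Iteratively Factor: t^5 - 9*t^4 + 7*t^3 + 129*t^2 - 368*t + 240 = (t + 4)*(t^4 - 13*t^3 + 59*t^2 - 107*t + 60) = (t - 3)*(t + 4)*(t^3 - 10*t^2 + 29*t - 20) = (t - 3)*(t - 1)*(t + 4)*(t^2 - 9*t + 20) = (t - 4)*(t - 3)*(t - 1)*(t + 4)*(t - 5)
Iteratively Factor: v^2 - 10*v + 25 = (v - 5)*(v - 5)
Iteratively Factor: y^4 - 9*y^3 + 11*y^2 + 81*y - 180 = (y + 3)*(y^3 - 12*y^2 + 47*y - 60) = (y - 4)*(y + 3)*(y^2 - 8*y + 15) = (y - 5)*(y - 4)*(y + 3)*(y - 3)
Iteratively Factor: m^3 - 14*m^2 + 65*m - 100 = (m - 4)*(m^2 - 10*m + 25) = (m - 5)*(m - 4)*(m - 5)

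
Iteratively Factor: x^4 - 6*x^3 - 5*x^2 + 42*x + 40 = (x + 1)*(x^3 - 7*x^2 + 2*x + 40) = (x + 1)*(x + 2)*(x^2 - 9*x + 20) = (x - 5)*(x + 1)*(x + 2)*(x - 4)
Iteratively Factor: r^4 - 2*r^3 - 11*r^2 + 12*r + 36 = (r - 3)*(r^3 + r^2 - 8*r - 12) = (r - 3)*(r + 2)*(r^2 - r - 6) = (r - 3)*(r + 2)^2*(r - 3)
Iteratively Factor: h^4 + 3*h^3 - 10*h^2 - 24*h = (h)*(h^3 + 3*h^2 - 10*h - 24) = h*(h - 3)*(h^2 + 6*h + 8) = h*(h - 3)*(h + 2)*(h + 4)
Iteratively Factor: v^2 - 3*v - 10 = (v + 2)*(v - 5)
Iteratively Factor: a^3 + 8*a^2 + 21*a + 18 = (a + 2)*(a^2 + 6*a + 9) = (a + 2)*(a + 3)*(a + 3)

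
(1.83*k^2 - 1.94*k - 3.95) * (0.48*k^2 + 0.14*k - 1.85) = 0.8784*k^4 - 0.675*k^3 - 5.5531*k^2 + 3.036*k + 7.3075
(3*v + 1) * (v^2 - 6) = 3*v^3 + v^2 - 18*v - 6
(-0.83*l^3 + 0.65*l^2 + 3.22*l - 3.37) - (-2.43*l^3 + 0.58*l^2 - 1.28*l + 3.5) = 1.6*l^3 + 0.0700000000000001*l^2 + 4.5*l - 6.87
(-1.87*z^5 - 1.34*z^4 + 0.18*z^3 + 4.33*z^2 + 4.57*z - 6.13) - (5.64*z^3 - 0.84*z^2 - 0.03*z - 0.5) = -1.87*z^5 - 1.34*z^4 - 5.46*z^3 + 5.17*z^2 + 4.6*z - 5.63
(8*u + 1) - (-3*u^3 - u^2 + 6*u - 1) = 3*u^3 + u^2 + 2*u + 2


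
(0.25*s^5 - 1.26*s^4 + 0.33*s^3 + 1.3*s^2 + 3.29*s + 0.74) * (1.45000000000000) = 0.3625*s^5 - 1.827*s^4 + 0.4785*s^3 + 1.885*s^2 + 4.7705*s + 1.073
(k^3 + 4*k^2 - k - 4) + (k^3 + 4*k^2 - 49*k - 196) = 2*k^3 + 8*k^2 - 50*k - 200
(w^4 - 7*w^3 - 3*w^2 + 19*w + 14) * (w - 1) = w^5 - 8*w^4 + 4*w^3 + 22*w^2 - 5*w - 14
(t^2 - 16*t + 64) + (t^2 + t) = 2*t^2 - 15*t + 64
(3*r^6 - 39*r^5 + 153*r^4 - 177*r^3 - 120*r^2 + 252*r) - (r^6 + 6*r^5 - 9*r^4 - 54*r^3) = 2*r^6 - 45*r^5 + 162*r^4 - 123*r^3 - 120*r^2 + 252*r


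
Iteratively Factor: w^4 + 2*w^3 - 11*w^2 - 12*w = (w)*(w^3 + 2*w^2 - 11*w - 12) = w*(w + 1)*(w^2 + w - 12) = w*(w + 1)*(w + 4)*(w - 3)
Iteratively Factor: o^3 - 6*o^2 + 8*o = (o - 2)*(o^2 - 4*o) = o*(o - 2)*(o - 4)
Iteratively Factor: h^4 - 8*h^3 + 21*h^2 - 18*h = (h - 2)*(h^3 - 6*h^2 + 9*h) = h*(h - 2)*(h^2 - 6*h + 9) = h*(h - 3)*(h - 2)*(h - 3)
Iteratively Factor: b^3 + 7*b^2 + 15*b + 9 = (b + 3)*(b^2 + 4*b + 3) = (b + 3)^2*(b + 1)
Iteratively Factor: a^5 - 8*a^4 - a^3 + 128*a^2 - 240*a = (a - 5)*(a^4 - 3*a^3 - 16*a^2 + 48*a) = a*(a - 5)*(a^3 - 3*a^2 - 16*a + 48) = a*(a - 5)*(a - 3)*(a^2 - 16) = a*(a - 5)*(a - 4)*(a - 3)*(a + 4)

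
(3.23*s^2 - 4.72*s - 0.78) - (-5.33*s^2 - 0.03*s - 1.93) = 8.56*s^2 - 4.69*s + 1.15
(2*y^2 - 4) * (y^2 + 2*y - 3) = 2*y^4 + 4*y^3 - 10*y^2 - 8*y + 12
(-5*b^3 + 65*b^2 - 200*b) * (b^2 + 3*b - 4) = -5*b^5 + 50*b^4 + 15*b^3 - 860*b^2 + 800*b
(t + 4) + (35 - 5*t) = 39 - 4*t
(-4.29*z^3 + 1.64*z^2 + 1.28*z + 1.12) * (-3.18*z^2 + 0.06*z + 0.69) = 13.6422*z^5 - 5.4726*z^4 - 6.9321*z^3 - 2.3532*z^2 + 0.9504*z + 0.7728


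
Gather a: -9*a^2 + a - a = -9*a^2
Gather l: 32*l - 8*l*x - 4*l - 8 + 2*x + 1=l*(28 - 8*x) + 2*x - 7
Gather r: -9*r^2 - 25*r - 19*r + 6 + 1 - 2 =-9*r^2 - 44*r + 5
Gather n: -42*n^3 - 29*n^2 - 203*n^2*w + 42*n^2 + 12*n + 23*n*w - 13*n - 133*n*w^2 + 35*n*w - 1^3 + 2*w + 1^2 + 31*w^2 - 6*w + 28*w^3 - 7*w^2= -42*n^3 + n^2*(13 - 203*w) + n*(-133*w^2 + 58*w - 1) + 28*w^3 + 24*w^2 - 4*w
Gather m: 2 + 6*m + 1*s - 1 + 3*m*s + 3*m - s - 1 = m*(3*s + 9)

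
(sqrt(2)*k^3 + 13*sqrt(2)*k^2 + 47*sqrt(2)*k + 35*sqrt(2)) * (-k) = -sqrt(2)*k^4 - 13*sqrt(2)*k^3 - 47*sqrt(2)*k^2 - 35*sqrt(2)*k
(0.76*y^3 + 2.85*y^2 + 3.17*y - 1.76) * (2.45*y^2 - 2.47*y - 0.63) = 1.862*y^5 + 5.1053*y^4 + 0.2482*y^3 - 13.9374*y^2 + 2.3501*y + 1.1088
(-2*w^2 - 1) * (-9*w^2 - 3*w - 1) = 18*w^4 + 6*w^3 + 11*w^2 + 3*w + 1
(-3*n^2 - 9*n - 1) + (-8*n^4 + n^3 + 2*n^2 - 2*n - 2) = -8*n^4 + n^3 - n^2 - 11*n - 3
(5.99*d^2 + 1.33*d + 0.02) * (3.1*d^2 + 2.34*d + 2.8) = 18.569*d^4 + 18.1396*d^3 + 19.9462*d^2 + 3.7708*d + 0.056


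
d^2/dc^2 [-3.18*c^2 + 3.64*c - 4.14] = -6.36000000000000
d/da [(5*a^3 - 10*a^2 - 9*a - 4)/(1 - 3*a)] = (-30*a^3 + 45*a^2 - 20*a - 21)/(9*a^2 - 6*a + 1)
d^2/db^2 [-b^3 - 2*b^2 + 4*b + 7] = -6*b - 4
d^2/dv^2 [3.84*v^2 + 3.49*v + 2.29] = 7.68000000000000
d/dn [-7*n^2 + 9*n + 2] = 9 - 14*n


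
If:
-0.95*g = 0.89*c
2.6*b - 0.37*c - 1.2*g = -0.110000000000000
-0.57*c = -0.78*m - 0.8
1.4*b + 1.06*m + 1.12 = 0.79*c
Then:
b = -0.02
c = -0.06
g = 0.06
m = -1.07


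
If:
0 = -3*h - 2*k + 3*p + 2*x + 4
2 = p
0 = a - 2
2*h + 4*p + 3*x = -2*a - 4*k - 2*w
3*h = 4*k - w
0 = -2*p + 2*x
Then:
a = 2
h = 51/11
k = 1/22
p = 2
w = -151/11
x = 2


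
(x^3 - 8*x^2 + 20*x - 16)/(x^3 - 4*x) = (x^2 - 6*x + 8)/(x*(x + 2))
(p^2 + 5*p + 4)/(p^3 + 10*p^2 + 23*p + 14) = (p + 4)/(p^2 + 9*p + 14)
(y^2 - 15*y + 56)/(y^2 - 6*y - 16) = (y - 7)/(y + 2)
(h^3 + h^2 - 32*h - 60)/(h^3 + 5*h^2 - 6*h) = (h^3 + h^2 - 32*h - 60)/(h*(h^2 + 5*h - 6))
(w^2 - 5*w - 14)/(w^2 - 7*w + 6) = (w^2 - 5*w - 14)/(w^2 - 7*w + 6)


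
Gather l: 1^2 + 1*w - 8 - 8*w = -7*w - 7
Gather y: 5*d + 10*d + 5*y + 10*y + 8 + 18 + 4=15*d + 15*y + 30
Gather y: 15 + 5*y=5*y + 15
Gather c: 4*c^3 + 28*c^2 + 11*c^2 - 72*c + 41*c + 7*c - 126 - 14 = 4*c^3 + 39*c^2 - 24*c - 140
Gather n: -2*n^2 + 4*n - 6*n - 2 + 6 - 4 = -2*n^2 - 2*n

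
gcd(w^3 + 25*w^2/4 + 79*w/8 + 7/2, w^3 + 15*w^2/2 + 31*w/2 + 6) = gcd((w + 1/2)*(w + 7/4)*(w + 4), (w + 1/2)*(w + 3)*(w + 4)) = w^2 + 9*w/2 + 2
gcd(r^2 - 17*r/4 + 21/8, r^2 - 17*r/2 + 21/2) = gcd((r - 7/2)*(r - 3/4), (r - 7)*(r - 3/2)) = 1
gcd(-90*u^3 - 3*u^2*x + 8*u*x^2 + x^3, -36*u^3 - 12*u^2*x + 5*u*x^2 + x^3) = -18*u^2 + 3*u*x + x^2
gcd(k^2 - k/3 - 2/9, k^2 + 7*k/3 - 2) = k - 2/3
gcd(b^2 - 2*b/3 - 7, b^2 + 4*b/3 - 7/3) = b + 7/3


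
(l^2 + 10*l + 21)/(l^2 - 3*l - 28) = (l^2 + 10*l + 21)/(l^2 - 3*l - 28)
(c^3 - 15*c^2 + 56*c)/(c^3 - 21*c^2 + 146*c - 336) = c/(c - 6)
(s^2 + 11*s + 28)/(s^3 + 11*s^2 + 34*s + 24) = (s + 7)/(s^2 + 7*s + 6)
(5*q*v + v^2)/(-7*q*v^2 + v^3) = (-5*q - v)/(v*(7*q - v))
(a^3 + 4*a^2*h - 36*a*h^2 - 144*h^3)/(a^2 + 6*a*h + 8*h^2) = (a^2 - 36*h^2)/(a + 2*h)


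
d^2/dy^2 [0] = 0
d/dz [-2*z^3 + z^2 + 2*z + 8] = -6*z^2 + 2*z + 2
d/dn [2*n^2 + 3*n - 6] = 4*n + 3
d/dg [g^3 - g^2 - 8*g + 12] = 3*g^2 - 2*g - 8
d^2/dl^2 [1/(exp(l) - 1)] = (exp(l) + 1)*exp(l)/(exp(l) - 1)^3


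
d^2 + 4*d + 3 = (d + 1)*(d + 3)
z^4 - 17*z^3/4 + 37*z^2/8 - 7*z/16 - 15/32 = (z - 5/2)*(z - 3/2)*(z - 1/2)*(z + 1/4)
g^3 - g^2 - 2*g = g*(g - 2)*(g + 1)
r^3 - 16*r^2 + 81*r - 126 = (r - 7)*(r - 6)*(r - 3)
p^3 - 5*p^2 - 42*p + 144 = (p - 8)*(p - 3)*(p + 6)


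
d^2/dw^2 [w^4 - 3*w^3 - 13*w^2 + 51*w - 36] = 12*w^2 - 18*w - 26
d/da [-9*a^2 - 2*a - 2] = -18*a - 2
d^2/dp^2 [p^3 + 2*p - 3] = 6*p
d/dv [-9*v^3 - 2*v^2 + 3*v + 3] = -27*v^2 - 4*v + 3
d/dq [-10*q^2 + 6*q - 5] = 6 - 20*q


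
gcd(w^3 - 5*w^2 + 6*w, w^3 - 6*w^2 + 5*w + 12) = w - 3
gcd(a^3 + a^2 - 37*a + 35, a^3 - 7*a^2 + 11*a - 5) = a^2 - 6*a + 5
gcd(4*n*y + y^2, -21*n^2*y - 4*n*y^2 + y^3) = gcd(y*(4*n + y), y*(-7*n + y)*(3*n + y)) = y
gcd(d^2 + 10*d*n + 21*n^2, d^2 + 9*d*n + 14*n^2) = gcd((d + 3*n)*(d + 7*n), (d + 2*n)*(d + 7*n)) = d + 7*n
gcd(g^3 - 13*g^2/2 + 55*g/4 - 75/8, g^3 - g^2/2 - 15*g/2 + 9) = g - 3/2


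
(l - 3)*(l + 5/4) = l^2 - 7*l/4 - 15/4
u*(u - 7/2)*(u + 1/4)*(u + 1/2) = u^4 - 11*u^3/4 - 5*u^2/2 - 7*u/16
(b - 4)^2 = b^2 - 8*b + 16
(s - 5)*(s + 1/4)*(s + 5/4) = s^3 - 7*s^2/2 - 115*s/16 - 25/16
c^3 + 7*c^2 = c^2*(c + 7)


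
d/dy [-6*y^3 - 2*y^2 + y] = -18*y^2 - 4*y + 1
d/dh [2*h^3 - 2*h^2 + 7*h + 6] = 6*h^2 - 4*h + 7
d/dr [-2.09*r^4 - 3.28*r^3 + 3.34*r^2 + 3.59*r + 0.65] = -8.36*r^3 - 9.84*r^2 + 6.68*r + 3.59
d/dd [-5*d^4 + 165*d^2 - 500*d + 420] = -20*d^3 + 330*d - 500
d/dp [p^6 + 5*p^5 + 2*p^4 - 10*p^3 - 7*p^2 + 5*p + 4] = 6*p^5 + 25*p^4 + 8*p^3 - 30*p^2 - 14*p + 5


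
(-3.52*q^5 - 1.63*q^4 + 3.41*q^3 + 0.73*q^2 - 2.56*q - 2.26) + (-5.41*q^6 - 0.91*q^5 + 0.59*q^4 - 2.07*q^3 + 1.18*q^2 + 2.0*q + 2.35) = -5.41*q^6 - 4.43*q^5 - 1.04*q^4 + 1.34*q^3 + 1.91*q^2 - 0.56*q + 0.0900000000000003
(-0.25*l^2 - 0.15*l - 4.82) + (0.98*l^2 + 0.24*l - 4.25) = 0.73*l^2 + 0.09*l - 9.07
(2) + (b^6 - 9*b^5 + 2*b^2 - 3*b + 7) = b^6 - 9*b^5 + 2*b^2 - 3*b + 9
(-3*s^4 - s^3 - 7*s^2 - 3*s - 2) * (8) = -24*s^4 - 8*s^3 - 56*s^2 - 24*s - 16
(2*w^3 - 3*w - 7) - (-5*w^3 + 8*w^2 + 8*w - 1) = 7*w^3 - 8*w^2 - 11*w - 6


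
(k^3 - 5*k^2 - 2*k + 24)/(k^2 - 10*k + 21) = (k^2 - 2*k - 8)/(k - 7)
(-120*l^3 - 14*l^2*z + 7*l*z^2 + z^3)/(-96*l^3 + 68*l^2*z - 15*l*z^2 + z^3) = (30*l^2 + 11*l*z + z^2)/(24*l^2 - 11*l*z + z^2)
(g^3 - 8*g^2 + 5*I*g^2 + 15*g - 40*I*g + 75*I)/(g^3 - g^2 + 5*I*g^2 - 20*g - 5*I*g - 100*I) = (g - 3)/(g + 4)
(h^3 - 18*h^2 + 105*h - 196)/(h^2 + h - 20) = (h^2 - 14*h + 49)/(h + 5)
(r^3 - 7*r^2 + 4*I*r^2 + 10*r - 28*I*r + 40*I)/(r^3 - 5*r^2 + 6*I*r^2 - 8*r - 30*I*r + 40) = (r - 2)/(r + 2*I)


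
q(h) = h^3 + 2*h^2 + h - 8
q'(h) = 3*h^2 + 4*h + 1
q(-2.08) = -10.43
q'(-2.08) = 5.66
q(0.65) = -6.23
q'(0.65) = 4.87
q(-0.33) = -8.15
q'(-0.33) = 0.01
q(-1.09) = -8.01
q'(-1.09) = 0.20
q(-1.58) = -8.53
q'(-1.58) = 2.17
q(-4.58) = -66.70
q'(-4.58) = 45.61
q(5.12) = 183.77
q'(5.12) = 100.12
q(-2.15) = -10.84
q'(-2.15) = 6.27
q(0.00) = -8.00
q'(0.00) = 1.00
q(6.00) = 286.00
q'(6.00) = 133.00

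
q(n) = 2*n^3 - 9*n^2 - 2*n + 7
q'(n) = 6*n^2 - 18*n - 2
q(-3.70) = -210.12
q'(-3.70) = 146.74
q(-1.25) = -8.47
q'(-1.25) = 29.88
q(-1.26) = -8.77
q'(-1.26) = 30.21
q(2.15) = -19.03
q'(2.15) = -12.96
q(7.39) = 307.88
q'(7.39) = 192.65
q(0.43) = 4.63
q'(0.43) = -8.63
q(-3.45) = -175.35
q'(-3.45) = 131.52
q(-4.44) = -336.60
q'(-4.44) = 196.20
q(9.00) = 718.00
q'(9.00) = 322.00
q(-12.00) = -4721.00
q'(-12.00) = 1078.00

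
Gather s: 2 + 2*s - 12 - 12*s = -10*s - 10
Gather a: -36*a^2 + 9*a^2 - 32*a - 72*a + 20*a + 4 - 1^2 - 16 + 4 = -27*a^2 - 84*a - 9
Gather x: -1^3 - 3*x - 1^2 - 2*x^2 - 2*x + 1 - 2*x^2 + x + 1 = -4*x^2 - 4*x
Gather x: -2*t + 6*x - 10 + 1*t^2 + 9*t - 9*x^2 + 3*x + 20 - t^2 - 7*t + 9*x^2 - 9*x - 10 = 0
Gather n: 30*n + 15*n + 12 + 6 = 45*n + 18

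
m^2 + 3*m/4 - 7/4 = (m - 1)*(m + 7/4)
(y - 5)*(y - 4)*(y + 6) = y^3 - 3*y^2 - 34*y + 120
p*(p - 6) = p^2 - 6*p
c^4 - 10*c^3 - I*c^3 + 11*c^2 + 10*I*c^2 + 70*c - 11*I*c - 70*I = (c - 7)*(c - 5)*(c + 2)*(c - I)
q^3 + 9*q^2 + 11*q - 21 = (q - 1)*(q + 3)*(q + 7)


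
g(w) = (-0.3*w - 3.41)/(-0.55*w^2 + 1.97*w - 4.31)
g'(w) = (-0.3*w - 3.41)*(1.1*w - 1.97)/(-0.55*w^2 + 1.97*w - 4.31)^2 - 0.3/(-0.55*w^2 + 1.97*w - 4.31) = (-0.165*w^2 - 3.751*w + 8.0107)/(0.3025*w^4 - 2.167*w^3 + 8.6219*w^2 - 16.9814*w + 18.5761)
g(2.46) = 1.49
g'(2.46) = -0.28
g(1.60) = 1.52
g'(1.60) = 0.24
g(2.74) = 1.39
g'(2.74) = -0.38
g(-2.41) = 0.22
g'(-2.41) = 0.11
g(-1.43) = 0.36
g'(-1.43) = 0.19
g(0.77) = 1.17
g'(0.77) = 0.52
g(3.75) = 0.97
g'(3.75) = -0.39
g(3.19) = 1.21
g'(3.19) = -0.43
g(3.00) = 1.29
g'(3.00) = -0.42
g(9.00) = 0.20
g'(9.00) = -0.04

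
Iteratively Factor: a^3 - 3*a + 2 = (a - 1)*(a^2 + a - 2) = (a - 1)*(a + 2)*(a - 1)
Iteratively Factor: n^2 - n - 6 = (n - 3)*(n + 2)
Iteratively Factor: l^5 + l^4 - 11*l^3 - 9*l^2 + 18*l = (l - 3)*(l^4 + 4*l^3 + l^2 - 6*l) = (l - 3)*(l + 2)*(l^3 + 2*l^2 - 3*l) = (l - 3)*(l + 2)*(l + 3)*(l^2 - l) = (l - 3)*(l - 1)*(l + 2)*(l + 3)*(l)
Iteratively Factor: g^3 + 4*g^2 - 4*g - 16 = (g + 4)*(g^2 - 4) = (g - 2)*(g + 4)*(g + 2)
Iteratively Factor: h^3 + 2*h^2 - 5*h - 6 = (h - 2)*(h^2 + 4*h + 3) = (h - 2)*(h + 1)*(h + 3)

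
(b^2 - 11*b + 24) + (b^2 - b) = 2*b^2 - 12*b + 24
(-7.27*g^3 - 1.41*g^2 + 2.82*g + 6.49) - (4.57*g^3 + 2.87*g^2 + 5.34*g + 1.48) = -11.84*g^3 - 4.28*g^2 - 2.52*g + 5.01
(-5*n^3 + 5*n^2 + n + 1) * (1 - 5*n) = 25*n^4 - 30*n^3 - 4*n + 1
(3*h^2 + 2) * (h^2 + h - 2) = 3*h^4 + 3*h^3 - 4*h^2 + 2*h - 4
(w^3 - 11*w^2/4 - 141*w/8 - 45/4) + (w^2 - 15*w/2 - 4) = w^3 - 7*w^2/4 - 201*w/8 - 61/4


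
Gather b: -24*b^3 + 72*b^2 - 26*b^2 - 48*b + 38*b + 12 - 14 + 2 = -24*b^3 + 46*b^2 - 10*b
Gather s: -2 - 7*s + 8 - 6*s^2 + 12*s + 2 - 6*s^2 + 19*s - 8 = -12*s^2 + 24*s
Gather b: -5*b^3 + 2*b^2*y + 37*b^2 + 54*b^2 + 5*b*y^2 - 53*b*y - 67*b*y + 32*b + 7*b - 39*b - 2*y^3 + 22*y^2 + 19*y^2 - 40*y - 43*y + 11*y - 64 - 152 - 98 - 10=-5*b^3 + b^2*(2*y + 91) + b*(5*y^2 - 120*y) - 2*y^3 + 41*y^2 - 72*y - 324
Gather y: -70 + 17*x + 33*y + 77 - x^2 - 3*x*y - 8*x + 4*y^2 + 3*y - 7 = -x^2 + 9*x + 4*y^2 + y*(36 - 3*x)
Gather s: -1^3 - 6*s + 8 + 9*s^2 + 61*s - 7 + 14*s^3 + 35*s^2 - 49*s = 14*s^3 + 44*s^2 + 6*s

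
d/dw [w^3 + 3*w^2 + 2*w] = 3*w^2 + 6*w + 2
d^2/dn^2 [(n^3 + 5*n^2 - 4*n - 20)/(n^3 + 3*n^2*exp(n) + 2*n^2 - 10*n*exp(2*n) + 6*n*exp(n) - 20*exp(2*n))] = (-3*n^5*exp(n) + 49*n^4*exp(2*n) - 3*n^4*exp(n) - 90*n^3*exp(3*n) + 49*n^3*exp(2*n) + 60*n^3*exp(n) + 6*n^3 + 400*n^2*exp(4*n) - 90*n^2*exp(3*n) - 790*n^2*exp(2*n) - 180*n^2*exp(n) - 60*n^2 + 400*n*exp(4*n) + 900*n*exp(3*n) + 1600*n*exp(2*n) - 180*n*exp(n) - 5000*exp(4*n) + 1980*exp(3*n) - 380*exp(2*n))/(n^6 + 9*n^5*exp(n) - 3*n^4*exp(2*n) - 153*n^3*exp(3*n) + 30*n^2*exp(4*n) + 900*n*exp(5*n) - 1000*exp(6*n))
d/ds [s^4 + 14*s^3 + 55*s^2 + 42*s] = 4*s^3 + 42*s^2 + 110*s + 42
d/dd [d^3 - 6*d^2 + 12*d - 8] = 3*d^2 - 12*d + 12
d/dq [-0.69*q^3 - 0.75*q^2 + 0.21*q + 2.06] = -2.07*q^2 - 1.5*q + 0.21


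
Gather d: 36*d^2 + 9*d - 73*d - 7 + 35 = 36*d^2 - 64*d + 28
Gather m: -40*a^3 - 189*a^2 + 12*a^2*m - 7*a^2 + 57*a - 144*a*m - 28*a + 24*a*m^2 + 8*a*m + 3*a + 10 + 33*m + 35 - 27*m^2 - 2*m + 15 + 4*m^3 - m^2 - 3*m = -40*a^3 - 196*a^2 + 32*a + 4*m^3 + m^2*(24*a - 28) + m*(12*a^2 - 136*a + 28) + 60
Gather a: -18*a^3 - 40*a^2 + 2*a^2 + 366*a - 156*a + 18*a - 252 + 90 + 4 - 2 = -18*a^3 - 38*a^2 + 228*a - 160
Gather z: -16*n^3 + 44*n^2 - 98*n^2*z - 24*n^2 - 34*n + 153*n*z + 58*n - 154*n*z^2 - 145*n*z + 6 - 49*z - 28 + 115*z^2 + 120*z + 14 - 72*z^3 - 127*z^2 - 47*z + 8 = -16*n^3 + 20*n^2 + 24*n - 72*z^3 + z^2*(-154*n - 12) + z*(-98*n^2 + 8*n + 24)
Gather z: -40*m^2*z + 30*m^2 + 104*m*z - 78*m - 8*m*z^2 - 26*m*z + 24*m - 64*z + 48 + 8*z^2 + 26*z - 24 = 30*m^2 - 54*m + z^2*(8 - 8*m) + z*(-40*m^2 + 78*m - 38) + 24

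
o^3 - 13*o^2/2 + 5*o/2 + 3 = (o - 6)*(o - 1)*(o + 1/2)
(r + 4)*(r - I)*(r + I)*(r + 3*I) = r^4 + 4*r^3 + 3*I*r^3 + r^2 + 12*I*r^2 + 4*r + 3*I*r + 12*I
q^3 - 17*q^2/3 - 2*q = q*(q - 6)*(q + 1/3)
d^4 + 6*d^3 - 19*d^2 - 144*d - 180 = (d - 5)*(d + 2)*(d + 3)*(d + 6)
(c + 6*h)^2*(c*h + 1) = c^3*h + 12*c^2*h^2 + c^2 + 36*c*h^3 + 12*c*h + 36*h^2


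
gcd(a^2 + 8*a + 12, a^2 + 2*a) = a + 2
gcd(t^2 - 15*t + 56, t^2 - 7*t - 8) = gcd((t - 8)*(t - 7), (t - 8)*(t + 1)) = t - 8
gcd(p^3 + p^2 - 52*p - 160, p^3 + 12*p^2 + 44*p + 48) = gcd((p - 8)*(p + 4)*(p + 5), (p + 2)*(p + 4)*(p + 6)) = p + 4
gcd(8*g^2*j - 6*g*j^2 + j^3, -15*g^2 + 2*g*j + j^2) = 1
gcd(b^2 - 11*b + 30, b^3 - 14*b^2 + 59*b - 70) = b - 5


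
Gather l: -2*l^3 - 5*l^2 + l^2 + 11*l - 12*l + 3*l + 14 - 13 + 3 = -2*l^3 - 4*l^2 + 2*l + 4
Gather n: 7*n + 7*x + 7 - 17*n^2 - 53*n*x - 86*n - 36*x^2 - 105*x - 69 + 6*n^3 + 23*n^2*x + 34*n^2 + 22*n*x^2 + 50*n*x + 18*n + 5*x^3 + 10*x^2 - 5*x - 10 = 6*n^3 + n^2*(23*x + 17) + n*(22*x^2 - 3*x - 61) + 5*x^3 - 26*x^2 - 103*x - 72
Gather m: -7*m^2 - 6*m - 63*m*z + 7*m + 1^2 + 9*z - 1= -7*m^2 + m*(1 - 63*z) + 9*z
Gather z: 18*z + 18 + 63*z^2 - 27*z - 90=63*z^2 - 9*z - 72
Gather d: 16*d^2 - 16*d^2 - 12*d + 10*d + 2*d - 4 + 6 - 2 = 0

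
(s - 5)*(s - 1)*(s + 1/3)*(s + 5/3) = s^4 - 4*s^3 - 58*s^2/9 + 20*s/3 + 25/9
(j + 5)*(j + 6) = j^2 + 11*j + 30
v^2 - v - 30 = (v - 6)*(v + 5)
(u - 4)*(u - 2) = u^2 - 6*u + 8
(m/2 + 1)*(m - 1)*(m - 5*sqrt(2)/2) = m^3/2 - 5*sqrt(2)*m^2/4 + m^2/2 - 5*sqrt(2)*m/4 - m + 5*sqrt(2)/2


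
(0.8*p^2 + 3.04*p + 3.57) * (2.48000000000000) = 1.984*p^2 + 7.5392*p + 8.8536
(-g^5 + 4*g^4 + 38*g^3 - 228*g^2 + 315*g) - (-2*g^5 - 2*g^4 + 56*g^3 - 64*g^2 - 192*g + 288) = g^5 + 6*g^4 - 18*g^3 - 164*g^2 + 507*g - 288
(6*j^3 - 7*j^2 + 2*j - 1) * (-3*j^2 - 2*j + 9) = -18*j^5 + 9*j^4 + 62*j^3 - 64*j^2 + 20*j - 9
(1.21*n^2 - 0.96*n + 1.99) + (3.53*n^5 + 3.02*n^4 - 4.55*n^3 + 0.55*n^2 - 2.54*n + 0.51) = 3.53*n^5 + 3.02*n^4 - 4.55*n^3 + 1.76*n^2 - 3.5*n + 2.5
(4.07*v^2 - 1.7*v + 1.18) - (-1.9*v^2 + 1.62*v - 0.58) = 5.97*v^2 - 3.32*v + 1.76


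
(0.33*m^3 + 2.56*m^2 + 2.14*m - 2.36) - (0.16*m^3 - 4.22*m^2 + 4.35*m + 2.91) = 0.17*m^3 + 6.78*m^2 - 2.21*m - 5.27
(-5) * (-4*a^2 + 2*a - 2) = 20*a^2 - 10*a + 10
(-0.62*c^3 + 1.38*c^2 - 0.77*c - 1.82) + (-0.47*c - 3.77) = -0.62*c^3 + 1.38*c^2 - 1.24*c - 5.59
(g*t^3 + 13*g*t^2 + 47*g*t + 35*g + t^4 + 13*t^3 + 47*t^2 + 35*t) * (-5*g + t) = -5*g^2*t^3 - 65*g^2*t^2 - 235*g^2*t - 175*g^2 - 4*g*t^4 - 52*g*t^3 - 188*g*t^2 - 140*g*t + t^5 + 13*t^4 + 47*t^3 + 35*t^2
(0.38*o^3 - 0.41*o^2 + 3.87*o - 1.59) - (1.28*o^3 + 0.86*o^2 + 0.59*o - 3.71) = -0.9*o^3 - 1.27*o^2 + 3.28*o + 2.12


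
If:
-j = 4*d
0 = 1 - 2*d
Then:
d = 1/2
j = -2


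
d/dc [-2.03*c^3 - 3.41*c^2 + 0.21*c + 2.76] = -6.09*c^2 - 6.82*c + 0.21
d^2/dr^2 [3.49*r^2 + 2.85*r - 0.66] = 6.98000000000000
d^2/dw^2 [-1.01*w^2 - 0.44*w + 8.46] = -2.02000000000000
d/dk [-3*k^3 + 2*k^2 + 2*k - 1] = -9*k^2 + 4*k + 2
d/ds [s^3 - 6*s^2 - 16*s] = 3*s^2 - 12*s - 16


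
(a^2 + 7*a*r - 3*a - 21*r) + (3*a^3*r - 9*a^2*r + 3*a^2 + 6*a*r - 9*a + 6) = 3*a^3*r - 9*a^2*r + 4*a^2 + 13*a*r - 12*a - 21*r + 6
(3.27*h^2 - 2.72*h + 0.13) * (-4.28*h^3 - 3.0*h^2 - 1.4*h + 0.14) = -13.9956*h^5 + 1.8316*h^4 + 3.0256*h^3 + 3.8758*h^2 - 0.5628*h + 0.0182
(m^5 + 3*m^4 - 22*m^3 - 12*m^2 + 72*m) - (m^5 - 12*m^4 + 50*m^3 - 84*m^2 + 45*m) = 15*m^4 - 72*m^3 + 72*m^2 + 27*m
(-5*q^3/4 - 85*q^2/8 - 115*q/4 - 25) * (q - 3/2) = -5*q^4/4 - 35*q^3/4 - 205*q^2/16 + 145*q/8 + 75/2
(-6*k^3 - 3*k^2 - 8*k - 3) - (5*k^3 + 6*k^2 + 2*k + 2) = -11*k^3 - 9*k^2 - 10*k - 5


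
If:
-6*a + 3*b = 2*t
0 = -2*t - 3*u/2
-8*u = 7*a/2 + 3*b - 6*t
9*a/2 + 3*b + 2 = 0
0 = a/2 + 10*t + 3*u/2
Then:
No Solution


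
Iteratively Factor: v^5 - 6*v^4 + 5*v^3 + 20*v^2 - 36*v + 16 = (v - 1)*(v^4 - 5*v^3 + 20*v - 16) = (v - 2)*(v - 1)*(v^3 - 3*v^2 - 6*v + 8) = (v - 4)*(v - 2)*(v - 1)*(v^2 + v - 2) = (v - 4)*(v - 2)*(v - 1)^2*(v + 2)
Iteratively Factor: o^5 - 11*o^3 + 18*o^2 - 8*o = (o - 2)*(o^4 + 2*o^3 - 7*o^2 + 4*o) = (o - 2)*(o + 4)*(o^3 - 2*o^2 + o) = o*(o - 2)*(o + 4)*(o^2 - 2*o + 1) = o*(o - 2)*(o - 1)*(o + 4)*(o - 1)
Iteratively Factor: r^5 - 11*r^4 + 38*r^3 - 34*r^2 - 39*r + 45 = (r - 5)*(r^4 - 6*r^3 + 8*r^2 + 6*r - 9) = (r - 5)*(r + 1)*(r^3 - 7*r^2 + 15*r - 9) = (r - 5)*(r - 1)*(r + 1)*(r^2 - 6*r + 9) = (r - 5)*(r - 3)*(r - 1)*(r + 1)*(r - 3)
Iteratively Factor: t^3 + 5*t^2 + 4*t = (t + 1)*(t^2 + 4*t) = (t + 1)*(t + 4)*(t)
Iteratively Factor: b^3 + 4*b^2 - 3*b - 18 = (b + 3)*(b^2 + b - 6) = (b - 2)*(b + 3)*(b + 3)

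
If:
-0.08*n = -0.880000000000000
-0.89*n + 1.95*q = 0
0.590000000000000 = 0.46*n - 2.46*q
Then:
No Solution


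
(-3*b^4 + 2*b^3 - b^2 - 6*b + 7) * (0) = 0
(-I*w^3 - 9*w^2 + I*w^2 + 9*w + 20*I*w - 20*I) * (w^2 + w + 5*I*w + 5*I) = -I*w^5 - 4*w^4 - 24*I*w^3 - 96*w^2 + 25*I*w + 100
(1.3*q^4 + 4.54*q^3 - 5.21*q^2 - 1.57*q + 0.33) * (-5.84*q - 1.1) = -7.592*q^5 - 27.9436*q^4 + 25.4324*q^3 + 14.8998*q^2 - 0.2002*q - 0.363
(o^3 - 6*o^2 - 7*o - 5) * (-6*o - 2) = -6*o^4 + 34*o^3 + 54*o^2 + 44*o + 10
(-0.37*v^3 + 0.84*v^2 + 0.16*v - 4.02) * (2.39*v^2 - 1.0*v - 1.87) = -0.8843*v^5 + 2.3776*v^4 + 0.2343*v^3 - 11.3386*v^2 + 3.7208*v + 7.5174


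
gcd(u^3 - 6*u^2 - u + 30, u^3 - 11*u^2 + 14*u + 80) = u^2 - 3*u - 10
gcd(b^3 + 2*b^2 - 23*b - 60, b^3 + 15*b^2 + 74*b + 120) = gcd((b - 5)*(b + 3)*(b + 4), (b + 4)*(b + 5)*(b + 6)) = b + 4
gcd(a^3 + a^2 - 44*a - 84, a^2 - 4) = a + 2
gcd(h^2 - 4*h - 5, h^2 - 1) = h + 1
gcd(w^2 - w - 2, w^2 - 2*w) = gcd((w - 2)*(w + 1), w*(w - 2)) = w - 2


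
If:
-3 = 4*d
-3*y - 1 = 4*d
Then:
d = -3/4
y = 2/3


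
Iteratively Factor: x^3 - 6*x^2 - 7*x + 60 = (x - 4)*(x^2 - 2*x - 15) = (x - 4)*(x + 3)*(x - 5)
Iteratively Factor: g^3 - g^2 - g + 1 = (g - 1)*(g^2 - 1) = (g - 1)*(g + 1)*(g - 1)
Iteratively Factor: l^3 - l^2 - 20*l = (l)*(l^2 - l - 20) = l*(l + 4)*(l - 5)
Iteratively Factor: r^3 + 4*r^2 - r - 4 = (r - 1)*(r^2 + 5*r + 4) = (r - 1)*(r + 1)*(r + 4)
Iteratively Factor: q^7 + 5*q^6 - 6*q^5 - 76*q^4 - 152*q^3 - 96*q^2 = (q + 2)*(q^6 + 3*q^5 - 12*q^4 - 52*q^3 - 48*q^2) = (q + 2)^2*(q^5 + q^4 - 14*q^3 - 24*q^2) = q*(q + 2)^2*(q^4 + q^3 - 14*q^2 - 24*q) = q*(q - 4)*(q + 2)^2*(q^3 + 5*q^2 + 6*q) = q^2*(q - 4)*(q + 2)^2*(q^2 + 5*q + 6) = q^2*(q - 4)*(q + 2)^3*(q + 3)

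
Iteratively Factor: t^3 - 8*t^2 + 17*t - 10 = (t - 5)*(t^2 - 3*t + 2) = (t - 5)*(t - 1)*(t - 2)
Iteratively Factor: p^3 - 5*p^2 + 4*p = (p)*(p^2 - 5*p + 4) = p*(p - 1)*(p - 4)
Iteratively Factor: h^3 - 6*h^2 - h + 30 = (h - 5)*(h^2 - h - 6) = (h - 5)*(h + 2)*(h - 3)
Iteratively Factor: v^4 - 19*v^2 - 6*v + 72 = (v - 2)*(v^3 + 2*v^2 - 15*v - 36) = (v - 2)*(v + 3)*(v^2 - v - 12) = (v - 4)*(v - 2)*(v + 3)*(v + 3)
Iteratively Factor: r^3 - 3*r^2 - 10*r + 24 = (r - 4)*(r^2 + r - 6) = (r - 4)*(r - 2)*(r + 3)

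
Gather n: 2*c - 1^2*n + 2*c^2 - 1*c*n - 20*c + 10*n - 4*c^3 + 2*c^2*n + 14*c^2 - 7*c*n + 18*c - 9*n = -4*c^3 + 16*c^2 + n*(2*c^2 - 8*c)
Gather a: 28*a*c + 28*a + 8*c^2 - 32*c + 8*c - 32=a*(28*c + 28) + 8*c^2 - 24*c - 32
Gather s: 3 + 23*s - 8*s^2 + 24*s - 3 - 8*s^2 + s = -16*s^2 + 48*s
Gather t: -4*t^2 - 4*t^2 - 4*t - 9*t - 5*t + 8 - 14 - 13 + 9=-8*t^2 - 18*t - 10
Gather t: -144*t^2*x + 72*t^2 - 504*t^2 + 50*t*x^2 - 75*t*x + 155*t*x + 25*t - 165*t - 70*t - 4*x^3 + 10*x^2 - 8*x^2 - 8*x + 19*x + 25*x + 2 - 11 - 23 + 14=t^2*(-144*x - 432) + t*(50*x^2 + 80*x - 210) - 4*x^3 + 2*x^2 + 36*x - 18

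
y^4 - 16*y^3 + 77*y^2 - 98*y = y*(y - 7)^2*(y - 2)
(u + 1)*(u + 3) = u^2 + 4*u + 3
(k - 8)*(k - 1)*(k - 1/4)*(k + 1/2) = k^4 - 35*k^3/4 + 45*k^2/8 + 25*k/8 - 1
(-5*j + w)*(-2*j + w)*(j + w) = 10*j^3 + 3*j^2*w - 6*j*w^2 + w^3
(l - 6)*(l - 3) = l^2 - 9*l + 18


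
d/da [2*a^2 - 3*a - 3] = 4*a - 3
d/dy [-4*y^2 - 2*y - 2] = -8*y - 2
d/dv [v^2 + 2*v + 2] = 2*v + 2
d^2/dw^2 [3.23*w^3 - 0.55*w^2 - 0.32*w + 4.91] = 19.38*w - 1.1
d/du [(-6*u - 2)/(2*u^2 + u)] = 2*(6*u^2 + 4*u + 1)/(u^2*(4*u^2 + 4*u + 1))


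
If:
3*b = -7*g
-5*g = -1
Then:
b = -7/15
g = 1/5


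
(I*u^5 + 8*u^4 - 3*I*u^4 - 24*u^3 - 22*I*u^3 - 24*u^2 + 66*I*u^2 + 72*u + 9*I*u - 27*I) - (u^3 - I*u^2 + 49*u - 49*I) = I*u^5 + 8*u^4 - 3*I*u^4 - 25*u^3 - 22*I*u^3 - 24*u^2 + 67*I*u^2 + 23*u + 9*I*u + 22*I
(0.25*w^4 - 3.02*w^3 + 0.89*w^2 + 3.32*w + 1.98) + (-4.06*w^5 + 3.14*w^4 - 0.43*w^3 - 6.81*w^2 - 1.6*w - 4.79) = -4.06*w^5 + 3.39*w^4 - 3.45*w^3 - 5.92*w^2 + 1.72*w - 2.81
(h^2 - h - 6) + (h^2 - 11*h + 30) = 2*h^2 - 12*h + 24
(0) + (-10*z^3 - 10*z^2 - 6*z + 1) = -10*z^3 - 10*z^2 - 6*z + 1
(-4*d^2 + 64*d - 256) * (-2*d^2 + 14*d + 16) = 8*d^4 - 184*d^3 + 1344*d^2 - 2560*d - 4096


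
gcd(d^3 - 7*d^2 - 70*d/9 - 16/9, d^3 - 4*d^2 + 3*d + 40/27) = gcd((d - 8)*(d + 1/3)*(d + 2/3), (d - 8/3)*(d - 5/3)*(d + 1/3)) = d + 1/3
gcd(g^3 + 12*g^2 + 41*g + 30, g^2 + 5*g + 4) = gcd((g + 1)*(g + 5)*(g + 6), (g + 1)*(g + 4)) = g + 1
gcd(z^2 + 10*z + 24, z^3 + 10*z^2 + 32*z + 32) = z + 4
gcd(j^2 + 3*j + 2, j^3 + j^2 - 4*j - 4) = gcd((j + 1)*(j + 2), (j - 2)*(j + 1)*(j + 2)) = j^2 + 3*j + 2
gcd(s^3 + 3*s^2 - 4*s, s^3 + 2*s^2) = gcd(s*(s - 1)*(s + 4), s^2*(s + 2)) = s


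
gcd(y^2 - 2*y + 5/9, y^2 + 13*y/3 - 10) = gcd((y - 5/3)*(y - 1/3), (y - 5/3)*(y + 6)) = y - 5/3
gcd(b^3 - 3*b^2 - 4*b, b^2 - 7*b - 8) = b + 1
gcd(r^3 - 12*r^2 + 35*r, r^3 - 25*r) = r^2 - 5*r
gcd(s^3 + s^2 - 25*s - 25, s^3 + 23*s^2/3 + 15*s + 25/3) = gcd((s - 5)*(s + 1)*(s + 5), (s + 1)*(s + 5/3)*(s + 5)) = s^2 + 6*s + 5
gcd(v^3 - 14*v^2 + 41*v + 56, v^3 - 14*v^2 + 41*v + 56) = v^3 - 14*v^2 + 41*v + 56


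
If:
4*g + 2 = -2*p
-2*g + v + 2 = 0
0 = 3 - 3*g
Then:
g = 1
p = -3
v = 0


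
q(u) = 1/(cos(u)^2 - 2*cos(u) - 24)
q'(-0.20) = 0.00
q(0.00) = -0.04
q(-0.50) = -0.04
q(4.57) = -0.04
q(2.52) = -0.05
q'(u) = (2*sin(u)*cos(u) - 2*sin(u))/(cos(u)^2 - 2*cos(u) - 24)^2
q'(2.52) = -0.00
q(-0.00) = -0.04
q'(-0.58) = 0.00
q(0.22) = -0.04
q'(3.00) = 0.00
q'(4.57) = 0.00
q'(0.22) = -0.00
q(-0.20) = -0.04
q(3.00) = -0.05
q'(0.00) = 0.00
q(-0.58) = -0.04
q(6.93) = -0.04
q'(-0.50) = 0.00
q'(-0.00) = 0.00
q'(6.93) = -0.00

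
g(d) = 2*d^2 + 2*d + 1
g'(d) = 4*d + 2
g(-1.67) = 3.24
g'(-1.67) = -4.68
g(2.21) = 15.19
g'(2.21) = 10.84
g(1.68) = 10.00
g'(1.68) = 8.72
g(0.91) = 4.48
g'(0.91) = 5.64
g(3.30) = 29.38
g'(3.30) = 15.20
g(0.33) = 1.88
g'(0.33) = 3.32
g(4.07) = 42.27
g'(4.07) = 18.28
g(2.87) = 23.21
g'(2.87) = 13.48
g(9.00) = 181.00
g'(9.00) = 38.00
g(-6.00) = 61.00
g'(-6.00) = -22.00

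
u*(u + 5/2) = u^2 + 5*u/2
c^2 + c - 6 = (c - 2)*(c + 3)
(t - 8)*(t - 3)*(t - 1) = t^3 - 12*t^2 + 35*t - 24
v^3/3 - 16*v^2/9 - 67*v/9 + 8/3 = (v/3 + 1)*(v - 8)*(v - 1/3)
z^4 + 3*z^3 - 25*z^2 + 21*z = z*(z - 3)*(z - 1)*(z + 7)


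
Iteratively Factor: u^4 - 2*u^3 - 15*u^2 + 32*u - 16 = (u + 4)*(u^3 - 6*u^2 + 9*u - 4) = (u - 4)*(u + 4)*(u^2 - 2*u + 1) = (u - 4)*(u - 1)*(u + 4)*(u - 1)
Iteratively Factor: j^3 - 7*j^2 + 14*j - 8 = (j - 4)*(j^2 - 3*j + 2) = (j - 4)*(j - 1)*(j - 2)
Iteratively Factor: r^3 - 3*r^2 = (r)*(r^2 - 3*r) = r*(r - 3)*(r)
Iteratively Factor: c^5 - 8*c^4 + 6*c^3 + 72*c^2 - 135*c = (c + 3)*(c^4 - 11*c^3 + 39*c^2 - 45*c) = (c - 5)*(c + 3)*(c^3 - 6*c^2 + 9*c) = (c - 5)*(c - 3)*(c + 3)*(c^2 - 3*c) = (c - 5)*(c - 3)^2*(c + 3)*(c)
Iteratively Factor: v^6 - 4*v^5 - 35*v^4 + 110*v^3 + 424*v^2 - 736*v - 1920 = (v + 4)*(v^5 - 8*v^4 - 3*v^3 + 122*v^2 - 64*v - 480) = (v - 4)*(v + 4)*(v^4 - 4*v^3 - 19*v^2 + 46*v + 120) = (v - 4)^2*(v + 4)*(v^3 - 19*v - 30) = (v - 4)^2*(v + 3)*(v + 4)*(v^2 - 3*v - 10) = (v - 5)*(v - 4)^2*(v + 3)*(v + 4)*(v + 2)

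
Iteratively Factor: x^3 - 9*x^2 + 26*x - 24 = (x - 3)*(x^2 - 6*x + 8) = (x - 4)*(x - 3)*(x - 2)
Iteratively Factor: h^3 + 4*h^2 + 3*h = (h + 1)*(h^2 + 3*h) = h*(h + 1)*(h + 3)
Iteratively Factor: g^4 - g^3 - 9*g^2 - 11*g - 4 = (g + 1)*(g^3 - 2*g^2 - 7*g - 4) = (g - 4)*(g + 1)*(g^2 + 2*g + 1) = (g - 4)*(g + 1)^2*(g + 1)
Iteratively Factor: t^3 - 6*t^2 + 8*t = (t)*(t^2 - 6*t + 8) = t*(t - 4)*(t - 2)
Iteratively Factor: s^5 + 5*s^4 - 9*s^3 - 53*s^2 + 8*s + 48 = (s - 1)*(s^4 + 6*s^3 - 3*s^2 - 56*s - 48) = (s - 1)*(s + 1)*(s^3 + 5*s^2 - 8*s - 48) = (s - 3)*(s - 1)*(s + 1)*(s^2 + 8*s + 16) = (s - 3)*(s - 1)*(s + 1)*(s + 4)*(s + 4)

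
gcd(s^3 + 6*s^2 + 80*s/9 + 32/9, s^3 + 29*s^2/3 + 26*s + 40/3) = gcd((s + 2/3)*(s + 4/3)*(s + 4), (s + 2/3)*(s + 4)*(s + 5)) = s^2 + 14*s/3 + 8/3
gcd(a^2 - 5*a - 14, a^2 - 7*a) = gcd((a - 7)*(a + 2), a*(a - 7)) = a - 7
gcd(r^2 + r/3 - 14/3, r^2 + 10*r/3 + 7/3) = r + 7/3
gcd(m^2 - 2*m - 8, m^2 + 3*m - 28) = m - 4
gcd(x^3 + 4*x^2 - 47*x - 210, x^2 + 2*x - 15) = x + 5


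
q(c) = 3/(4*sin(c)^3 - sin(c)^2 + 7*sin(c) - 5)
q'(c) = 3*(-12*sin(c)^2*cos(c) + 2*sin(c)*cos(c) - 7*cos(c))/(4*sin(c)^3 - sin(c)^2 + 7*sin(c) - 5)^2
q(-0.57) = -0.31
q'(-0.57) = -0.31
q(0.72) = 9.16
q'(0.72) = -228.94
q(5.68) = -0.30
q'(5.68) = -0.30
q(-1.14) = -0.20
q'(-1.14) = -0.10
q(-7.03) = -0.26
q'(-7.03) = -0.23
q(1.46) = 0.61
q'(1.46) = -0.23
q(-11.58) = 1.22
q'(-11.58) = -3.73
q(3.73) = -0.30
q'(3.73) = 0.30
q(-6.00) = -0.99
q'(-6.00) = -2.31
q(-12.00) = -3.28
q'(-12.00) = -28.43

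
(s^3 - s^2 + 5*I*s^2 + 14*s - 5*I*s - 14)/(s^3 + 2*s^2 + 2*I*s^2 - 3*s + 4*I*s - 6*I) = (s^2 + 5*I*s + 14)/(s^2 + s*(3 + 2*I) + 6*I)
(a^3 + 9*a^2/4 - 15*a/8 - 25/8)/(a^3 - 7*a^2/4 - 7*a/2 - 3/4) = (8*a^2 + 10*a - 25)/(2*(4*a^2 - 11*a - 3))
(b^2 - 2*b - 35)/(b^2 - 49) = (b + 5)/(b + 7)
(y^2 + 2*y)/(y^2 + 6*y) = (y + 2)/(y + 6)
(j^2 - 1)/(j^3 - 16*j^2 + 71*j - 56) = (j + 1)/(j^2 - 15*j + 56)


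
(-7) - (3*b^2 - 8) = 1 - 3*b^2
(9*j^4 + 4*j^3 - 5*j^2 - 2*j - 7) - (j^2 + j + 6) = 9*j^4 + 4*j^3 - 6*j^2 - 3*j - 13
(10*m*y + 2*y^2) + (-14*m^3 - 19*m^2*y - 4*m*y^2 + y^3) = -14*m^3 - 19*m^2*y - 4*m*y^2 + 10*m*y + y^3 + 2*y^2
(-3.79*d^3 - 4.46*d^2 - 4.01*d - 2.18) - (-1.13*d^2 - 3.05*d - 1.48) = -3.79*d^3 - 3.33*d^2 - 0.96*d - 0.7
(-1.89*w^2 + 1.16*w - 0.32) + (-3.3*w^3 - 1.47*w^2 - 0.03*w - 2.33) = -3.3*w^3 - 3.36*w^2 + 1.13*w - 2.65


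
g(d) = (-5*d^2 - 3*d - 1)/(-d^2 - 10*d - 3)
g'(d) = (-10*d - 3)/(-d^2 - 10*d - 3) + (2*d + 10)*(-5*d^2 - 3*d - 1)/(-d^2 - 10*d - 3)^2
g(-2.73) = -1.79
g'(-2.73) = 0.96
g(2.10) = 1.03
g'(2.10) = 0.33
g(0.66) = 0.51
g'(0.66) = 0.38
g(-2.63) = -1.69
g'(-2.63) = 0.93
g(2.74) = 1.23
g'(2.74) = 0.30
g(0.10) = 0.34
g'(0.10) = 0.14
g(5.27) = 1.86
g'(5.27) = 0.21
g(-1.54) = -0.82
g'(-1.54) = 0.67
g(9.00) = 2.49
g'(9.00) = 0.13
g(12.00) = 2.84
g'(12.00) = 0.10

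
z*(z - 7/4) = z^2 - 7*z/4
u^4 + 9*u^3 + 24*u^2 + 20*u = u*(u + 2)^2*(u + 5)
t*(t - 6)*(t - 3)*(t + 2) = t^4 - 7*t^3 + 36*t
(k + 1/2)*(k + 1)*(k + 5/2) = k^3 + 4*k^2 + 17*k/4 + 5/4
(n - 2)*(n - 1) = n^2 - 3*n + 2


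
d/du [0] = 0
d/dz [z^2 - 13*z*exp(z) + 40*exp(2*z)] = -13*z*exp(z) + 2*z + 80*exp(2*z) - 13*exp(z)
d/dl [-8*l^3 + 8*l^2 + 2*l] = -24*l^2 + 16*l + 2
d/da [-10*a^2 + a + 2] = 1 - 20*a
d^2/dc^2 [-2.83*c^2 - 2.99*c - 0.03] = -5.66000000000000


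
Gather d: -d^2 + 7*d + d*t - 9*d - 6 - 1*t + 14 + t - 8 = -d^2 + d*(t - 2)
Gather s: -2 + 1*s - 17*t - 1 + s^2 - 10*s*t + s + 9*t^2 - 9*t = s^2 + s*(2 - 10*t) + 9*t^2 - 26*t - 3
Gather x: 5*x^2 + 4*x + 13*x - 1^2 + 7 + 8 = 5*x^2 + 17*x + 14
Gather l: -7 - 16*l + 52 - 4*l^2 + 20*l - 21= -4*l^2 + 4*l + 24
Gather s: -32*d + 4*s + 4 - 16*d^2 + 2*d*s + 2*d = -16*d^2 - 30*d + s*(2*d + 4) + 4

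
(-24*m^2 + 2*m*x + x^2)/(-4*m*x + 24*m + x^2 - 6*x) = (6*m + x)/(x - 6)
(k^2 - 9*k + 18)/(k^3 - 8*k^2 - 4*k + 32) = (k^2 - 9*k + 18)/(k^3 - 8*k^2 - 4*k + 32)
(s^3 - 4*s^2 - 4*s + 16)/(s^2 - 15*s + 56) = (s^3 - 4*s^2 - 4*s + 16)/(s^2 - 15*s + 56)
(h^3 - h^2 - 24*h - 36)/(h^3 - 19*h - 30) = (h - 6)/(h - 5)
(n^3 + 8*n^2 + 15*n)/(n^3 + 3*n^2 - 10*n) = (n + 3)/(n - 2)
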